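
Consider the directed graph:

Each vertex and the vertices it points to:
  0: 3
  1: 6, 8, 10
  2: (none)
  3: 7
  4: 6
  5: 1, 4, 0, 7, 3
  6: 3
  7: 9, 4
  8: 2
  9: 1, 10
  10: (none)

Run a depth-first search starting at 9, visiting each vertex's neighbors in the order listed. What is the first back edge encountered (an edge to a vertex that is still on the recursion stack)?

7→9

DFS from 9 (visiting each vertex's neighbors in the order listed); mark gray on enter, black on exit:
9 gray
  1 gray
    6 gray
      3 gray
        7 gray
          7→9: 9 is gray → back edge
First back edge: 7 → 9.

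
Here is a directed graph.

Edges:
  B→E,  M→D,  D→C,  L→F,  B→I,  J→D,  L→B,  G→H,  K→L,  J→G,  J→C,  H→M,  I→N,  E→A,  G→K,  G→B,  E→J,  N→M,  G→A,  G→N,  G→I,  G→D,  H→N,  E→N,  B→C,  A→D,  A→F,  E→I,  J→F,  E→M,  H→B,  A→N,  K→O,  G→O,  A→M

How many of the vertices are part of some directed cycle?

A vertex is on a directed cycle iff it belongs to a strongly connected component of size ≥ 2 (or has a self-loop).
The vertices on cycles are {B, E, G, H, J, K, L} — 7 in total.

7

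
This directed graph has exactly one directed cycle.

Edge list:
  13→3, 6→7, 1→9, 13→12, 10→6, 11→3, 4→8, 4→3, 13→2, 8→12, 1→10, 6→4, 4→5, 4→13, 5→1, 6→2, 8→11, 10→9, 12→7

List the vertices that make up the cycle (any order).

DFS with gray/black marking from 6:
6 gray
  2 gray
  2 black
  4 gray
    5 gray
      1 gray
        10 gray
          10→6: 6 is gray → back edge
Back edge closes the cycle 6 → 4 → 5 → 1 → 10 → 6; its vertices are {1, 4, 5, 6, 10}.

1, 4, 5, 6, 10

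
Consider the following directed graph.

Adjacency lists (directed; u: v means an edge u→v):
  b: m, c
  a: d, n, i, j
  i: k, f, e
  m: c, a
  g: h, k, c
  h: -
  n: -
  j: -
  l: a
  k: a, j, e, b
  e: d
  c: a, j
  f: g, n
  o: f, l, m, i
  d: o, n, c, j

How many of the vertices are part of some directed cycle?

A vertex is on a directed cycle iff it belongs to a strongly connected component of size ≥ 2 (or has a self-loop).
The vertices on cycles are {a, b, c, d, e, f, g, i, k, l, m, o} — 12 in total.

12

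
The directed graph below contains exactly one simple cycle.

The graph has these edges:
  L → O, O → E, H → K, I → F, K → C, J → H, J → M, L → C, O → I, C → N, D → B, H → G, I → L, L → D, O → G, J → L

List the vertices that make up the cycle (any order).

I, L, O

DFS with gray/black marking from L:
L gray
  D gray
    B gray
    B black
  D black
  C gray
    N gray
    N black
  C black
  O gray
    E gray
    E black
    I gray
      I→L: L is gray → back edge
Back edge closes the cycle L → O → I → L; its vertices are {I, L, O}.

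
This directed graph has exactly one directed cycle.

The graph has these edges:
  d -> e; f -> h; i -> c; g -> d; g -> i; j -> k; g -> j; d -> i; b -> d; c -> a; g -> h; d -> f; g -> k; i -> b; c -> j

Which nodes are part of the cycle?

b, d, i

DFS with gray/black marking from i:
i gray
  b gray
    d gray
      f gray
        h gray
        h black
      f black
      d→i: i is gray → back edge
Back edge closes the cycle i → b → d → i; its vertices are {b, d, i}.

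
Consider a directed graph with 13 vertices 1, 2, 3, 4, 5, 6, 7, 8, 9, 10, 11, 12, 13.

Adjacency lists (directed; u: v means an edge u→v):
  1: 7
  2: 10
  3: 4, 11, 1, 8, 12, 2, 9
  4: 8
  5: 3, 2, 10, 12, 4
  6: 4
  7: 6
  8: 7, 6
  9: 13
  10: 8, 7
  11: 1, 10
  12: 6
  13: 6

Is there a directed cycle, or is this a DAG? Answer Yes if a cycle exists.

Yes

DFS with white/gray/black marking, starting from 6:
6 gray
  4 gray
    8 gray
      7 gray
        7→6: 6 is gray → back edge
Back edge found, so a cycle exists: 6 → 4 → 8 → 7 → 6.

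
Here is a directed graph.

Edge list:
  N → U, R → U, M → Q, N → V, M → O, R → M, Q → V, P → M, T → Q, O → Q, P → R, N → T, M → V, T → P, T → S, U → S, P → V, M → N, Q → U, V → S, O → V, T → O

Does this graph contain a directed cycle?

DFS with white/gray/black marking, starting from M:
M gray
  V gray
    S gray
    S black
  V black
  Q gray
    Q→V: V black — skip
    U gray
      U→S: S black — skip
    U black
  Q black
  N gray
    N→U: U black — skip
    T gray
      T→Q: Q black — skip
      T→S: S black — skip
      O gray
        O→V: V black — skip
        O→Q: Q black — skip
      O black
      P gray
        R gray
          R→M: M is gray → back edge
Back edge found, so a cycle exists: M → N → T → P → R → M.

Yes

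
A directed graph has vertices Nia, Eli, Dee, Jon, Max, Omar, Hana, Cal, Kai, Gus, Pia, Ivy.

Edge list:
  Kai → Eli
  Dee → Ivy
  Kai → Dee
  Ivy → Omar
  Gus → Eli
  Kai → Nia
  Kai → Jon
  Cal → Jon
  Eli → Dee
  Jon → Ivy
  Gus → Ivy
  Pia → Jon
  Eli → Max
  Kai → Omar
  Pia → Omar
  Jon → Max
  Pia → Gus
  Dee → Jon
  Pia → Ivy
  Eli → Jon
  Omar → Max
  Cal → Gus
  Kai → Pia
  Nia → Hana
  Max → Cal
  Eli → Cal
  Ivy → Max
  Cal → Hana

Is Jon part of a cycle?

Yes

Jon is on a cycle iff Jon can reach itself via ≥1 edge.
Jon → Max → Cal → Jon — yes.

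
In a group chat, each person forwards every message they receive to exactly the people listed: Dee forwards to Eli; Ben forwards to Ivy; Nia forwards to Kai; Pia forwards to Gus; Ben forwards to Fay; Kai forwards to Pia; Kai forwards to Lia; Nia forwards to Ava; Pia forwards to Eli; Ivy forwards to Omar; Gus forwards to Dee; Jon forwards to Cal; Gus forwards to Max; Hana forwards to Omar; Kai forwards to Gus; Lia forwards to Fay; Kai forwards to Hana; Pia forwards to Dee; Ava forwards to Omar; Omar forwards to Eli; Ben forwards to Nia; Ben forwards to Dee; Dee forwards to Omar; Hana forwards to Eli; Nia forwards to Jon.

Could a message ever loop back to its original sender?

No

DFS with white/gray/black marking, starting from Hana:
Hana gray
  Omar gray
    Eli gray
    Eli black
  Omar black
  Hana→Eli: Eli black — skip
Hana black
Jon gray
  Cal gray
  Cal black
Jon black
Kai gray
  Kai→Hana: Hana black — skip
  Gus gray
    Dee gray
      Dee→Eli: Eli black — skip
      Dee→Omar: Omar black — skip
    Dee black
    Max gray
    Max black
  Gus black
  Lia gray
    Fay gray
    Fay black
  Lia black
  Pia gray
    Pia→Eli: Eli black — skip
    Pia→Dee: Dee black — skip
    Pia→Gus: Gus black — skip
  Pia black
Kai black
Ava gray
  Ava→Omar: Omar black — skip
Ava black
Ivy gray
  Ivy→Omar: Omar black — skip
Ivy black
Nia gray
  Nia→Kai: Kai black — skip
  Nia→Ava: Ava black — skip
  Nia→Jon: Jon black — skip
Nia black
Ben gray
  Ben→Dee: Dee black — skip
  Ben→Fay: Fay black — skip
  Ben→Nia: Nia black — skip
  Ben→Ivy: Ivy black — skip
Ben black
Every edge goes to a white or black vertex — no back edge, so the graph is acyclic.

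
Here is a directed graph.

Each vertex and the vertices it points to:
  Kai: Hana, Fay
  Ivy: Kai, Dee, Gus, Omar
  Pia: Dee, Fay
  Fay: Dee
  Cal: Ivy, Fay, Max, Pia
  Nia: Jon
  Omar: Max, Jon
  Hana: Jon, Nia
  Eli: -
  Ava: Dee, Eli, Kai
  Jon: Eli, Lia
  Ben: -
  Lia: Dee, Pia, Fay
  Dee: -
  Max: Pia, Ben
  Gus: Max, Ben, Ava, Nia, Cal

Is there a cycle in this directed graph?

Yes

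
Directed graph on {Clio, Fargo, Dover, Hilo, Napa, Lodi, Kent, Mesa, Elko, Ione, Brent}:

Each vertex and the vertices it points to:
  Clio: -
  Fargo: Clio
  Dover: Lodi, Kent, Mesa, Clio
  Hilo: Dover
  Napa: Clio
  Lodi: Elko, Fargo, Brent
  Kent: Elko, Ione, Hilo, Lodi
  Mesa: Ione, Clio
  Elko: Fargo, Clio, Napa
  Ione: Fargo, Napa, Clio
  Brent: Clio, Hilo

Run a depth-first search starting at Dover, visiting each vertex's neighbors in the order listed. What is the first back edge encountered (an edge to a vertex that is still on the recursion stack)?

DFS from Dover (visiting each vertex's neighbors in the order listed); mark gray on enter, black on exit:
Dover gray
  Lodi gray
    Elko gray
      Fargo gray
        Clio gray
        Clio black
      Fargo black
      Elko→Clio: Clio black — skip
      Napa gray
        Napa→Clio: Clio black — skip
      Napa black
    Elko black
    Lodi→Fargo: Fargo black — skip
    Brent gray
      Brent→Clio: Clio black — skip
      Hilo gray
        Hilo→Dover: Dover is gray → back edge
First back edge: Hilo → Dover.

Hilo→Dover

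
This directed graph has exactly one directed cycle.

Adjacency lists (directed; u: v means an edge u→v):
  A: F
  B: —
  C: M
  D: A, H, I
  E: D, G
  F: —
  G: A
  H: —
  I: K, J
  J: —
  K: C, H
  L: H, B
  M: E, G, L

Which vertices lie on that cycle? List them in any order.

DFS with gray/black marking from M:
M gray
  E gray
    D gray
      A gray
        F gray
        F black
      A black
      H gray
      H black
      I gray
        K gray
          C gray
            C→M: M is gray → back edge
Back edge closes the cycle M → E → D → I → K → C → M; its vertices are {C, D, E, I, K, M}.

C, D, E, I, K, M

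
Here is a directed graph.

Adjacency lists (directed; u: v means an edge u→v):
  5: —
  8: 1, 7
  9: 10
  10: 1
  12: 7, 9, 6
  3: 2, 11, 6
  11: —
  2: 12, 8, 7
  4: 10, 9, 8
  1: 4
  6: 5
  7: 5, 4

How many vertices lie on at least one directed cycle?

6

A vertex is on a directed cycle iff it belongs to a strongly connected component of size ≥ 2 (or has a self-loop).
The vertices on cycles are {1, 4, 7, 8, 9, 10} — 6 in total.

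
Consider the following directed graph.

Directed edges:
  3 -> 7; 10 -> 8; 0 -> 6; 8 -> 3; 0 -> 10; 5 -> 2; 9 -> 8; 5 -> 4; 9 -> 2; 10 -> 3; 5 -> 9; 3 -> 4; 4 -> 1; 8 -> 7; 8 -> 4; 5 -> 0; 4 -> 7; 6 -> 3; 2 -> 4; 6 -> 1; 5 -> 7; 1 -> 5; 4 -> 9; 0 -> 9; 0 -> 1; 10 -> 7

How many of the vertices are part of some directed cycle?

A vertex is on a directed cycle iff it belongs to a strongly connected component of size ≥ 2 (or has a self-loop).
The vertices on cycles are {0, 1, 2, 3, 4, 5, 6, 8, 9, 10} — 10 in total.

10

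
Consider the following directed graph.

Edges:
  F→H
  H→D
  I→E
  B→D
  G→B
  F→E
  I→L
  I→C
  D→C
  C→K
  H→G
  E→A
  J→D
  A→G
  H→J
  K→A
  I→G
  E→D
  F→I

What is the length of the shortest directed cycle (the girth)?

6

For each vertex v, BFS finds the shortest path from v back to v.
The shortest such closed walk is C → K → A → G → B → D → C, length 6.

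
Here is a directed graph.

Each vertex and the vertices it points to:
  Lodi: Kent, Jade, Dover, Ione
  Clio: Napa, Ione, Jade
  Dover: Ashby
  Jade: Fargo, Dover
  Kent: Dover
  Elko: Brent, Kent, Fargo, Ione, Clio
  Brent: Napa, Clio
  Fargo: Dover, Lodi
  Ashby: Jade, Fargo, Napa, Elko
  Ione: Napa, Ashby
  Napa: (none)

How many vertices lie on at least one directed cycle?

10

A vertex is on a directed cycle iff it belongs to a strongly connected component of size ≥ 2 (or has a self-loop).
The vertices on cycles are {Clio, Elko, Ione, Jade, Kent, Lodi, Ashby, Brent, Dover, Fargo} — 10 in total.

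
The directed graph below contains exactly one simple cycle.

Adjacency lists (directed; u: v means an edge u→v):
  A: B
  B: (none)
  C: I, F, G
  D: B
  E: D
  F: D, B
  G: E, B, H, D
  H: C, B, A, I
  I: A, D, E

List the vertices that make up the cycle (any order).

DFS with gray/black marking from C:
C gray
  I gray
    A gray
      B gray
      B black
    A black
    D gray
      D→B: B black — skip
    D black
    E gray
      E→D: D black — skip
    E black
  I black
  F gray
    F→D: D black — skip
    F→B: B black — skip
  F black
  G gray
    G→E: E black — skip
    G→B: B black — skip
    H gray
      H→C: C is gray → back edge
Back edge closes the cycle C → G → H → C; its vertices are {C, G, H}.

C, G, H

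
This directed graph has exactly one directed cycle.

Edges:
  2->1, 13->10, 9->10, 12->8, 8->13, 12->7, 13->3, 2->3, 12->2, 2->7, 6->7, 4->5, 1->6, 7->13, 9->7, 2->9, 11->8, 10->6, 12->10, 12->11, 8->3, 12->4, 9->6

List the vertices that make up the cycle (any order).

6, 7, 10, 13

DFS with gray/black marking from 7:
7 gray
  13 gray
    3 gray
    3 black
    10 gray
      6 gray
        6→7: 7 is gray → back edge
Back edge closes the cycle 7 → 13 → 10 → 6 → 7; its vertices are {6, 7, 10, 13}.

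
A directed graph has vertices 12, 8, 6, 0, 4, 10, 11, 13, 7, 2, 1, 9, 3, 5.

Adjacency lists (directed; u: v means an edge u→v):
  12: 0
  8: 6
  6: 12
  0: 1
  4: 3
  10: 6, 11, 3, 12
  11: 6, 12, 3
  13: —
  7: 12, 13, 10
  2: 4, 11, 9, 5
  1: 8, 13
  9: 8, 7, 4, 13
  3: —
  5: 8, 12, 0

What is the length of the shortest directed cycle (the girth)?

For each vertex v, BFS finds the shortest path from v back to v.
The shortest such closed walk is 0 → 1 → 8 → 6 → 12 → 0, length 5.

5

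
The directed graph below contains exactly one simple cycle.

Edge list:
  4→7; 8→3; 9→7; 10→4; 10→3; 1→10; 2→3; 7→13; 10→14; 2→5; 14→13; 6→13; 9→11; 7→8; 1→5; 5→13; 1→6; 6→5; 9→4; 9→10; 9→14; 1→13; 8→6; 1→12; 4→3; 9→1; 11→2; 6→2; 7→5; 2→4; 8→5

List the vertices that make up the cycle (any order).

2, 4, 6, 7, 8

DFS with gray/black marking from 7:
7 gray
  5 gray
    13 gray
    13 black
  5 black
  8 gray
    6 gray
      6→13: 13 black — skip
      6→5: 5 black — skip
      2 gray
        4 gray
          4→7: 7 is gray → back edge
Back edge closes the cycle 7 → 8 → 6 → 2 → 4 → 7; its vertices are {2, 4, 6, 7, 8}.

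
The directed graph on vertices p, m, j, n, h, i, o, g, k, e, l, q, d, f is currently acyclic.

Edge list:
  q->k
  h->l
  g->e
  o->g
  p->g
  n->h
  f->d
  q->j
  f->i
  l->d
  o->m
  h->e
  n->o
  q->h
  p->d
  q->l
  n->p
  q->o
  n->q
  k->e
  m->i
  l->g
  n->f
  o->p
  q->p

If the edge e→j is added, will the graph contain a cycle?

Adding e→j creates a cycle iff j can already reach e.
Explore from j: no path reaches e. The graph stays acyclic.

No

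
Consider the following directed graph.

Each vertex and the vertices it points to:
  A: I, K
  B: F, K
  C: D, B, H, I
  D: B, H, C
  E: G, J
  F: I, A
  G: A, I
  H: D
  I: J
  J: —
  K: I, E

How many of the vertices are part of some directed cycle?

7

A vertex is on a directed cycle iff it belongs to a strongly connected component of size ≥ 2 (or has a self-loop).
The vertices on cycles are {A, C, D, E, G, H, K} — 7 in total.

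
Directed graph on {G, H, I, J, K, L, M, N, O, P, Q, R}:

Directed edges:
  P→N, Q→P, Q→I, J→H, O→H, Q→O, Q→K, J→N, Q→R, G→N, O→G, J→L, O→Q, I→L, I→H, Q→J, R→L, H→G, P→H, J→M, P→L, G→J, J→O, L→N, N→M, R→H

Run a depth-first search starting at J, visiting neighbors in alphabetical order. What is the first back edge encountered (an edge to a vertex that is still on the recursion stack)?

G->J

DFS from J (visiting neighbors in alphabetical order); mark gray on enter, black on exit:
J gray
  H gray
    G gray
      G→J: J is gray → back edge
First back edge: G → J.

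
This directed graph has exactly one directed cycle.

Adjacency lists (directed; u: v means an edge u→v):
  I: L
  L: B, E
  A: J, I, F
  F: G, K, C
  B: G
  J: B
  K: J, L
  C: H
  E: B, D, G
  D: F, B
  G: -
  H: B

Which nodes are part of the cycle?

D, E, F, K, L

DFS with gray/black marking from F:
F gray
  G gray
  G black
  K gray
    J gray
      B gray
        B→G: G black — skip
      B black
    J black
    L gray
      L→B: B black — skip
      E gray
        E→B: B black — skip
        D gray
          D→F: F is gray → back edge
Back edge closes the cycle F → K → L → E → D → F; its vertices are {D, E, F, K, L}.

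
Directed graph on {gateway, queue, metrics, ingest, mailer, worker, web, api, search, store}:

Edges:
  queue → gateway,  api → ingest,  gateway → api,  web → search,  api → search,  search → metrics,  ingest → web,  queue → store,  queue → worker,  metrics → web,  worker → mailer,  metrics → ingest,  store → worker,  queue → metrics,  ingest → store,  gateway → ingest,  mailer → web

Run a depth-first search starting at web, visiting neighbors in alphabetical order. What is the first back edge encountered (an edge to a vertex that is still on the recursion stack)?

DFS from web (visiting neighbors in alphabetical order); mark gray on enter, black on exit:
web gray
  search gray
    metrics gray
      ingest gray
        store gray
          worker gray
            mailer gray
              mailer→web: web is gray → back edge
First back edge: mailer → web.

mailer→web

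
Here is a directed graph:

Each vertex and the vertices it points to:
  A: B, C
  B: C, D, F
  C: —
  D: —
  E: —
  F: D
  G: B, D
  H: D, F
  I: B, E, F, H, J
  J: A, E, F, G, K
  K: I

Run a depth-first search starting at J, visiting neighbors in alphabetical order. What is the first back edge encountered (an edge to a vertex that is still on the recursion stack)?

I->J

DFS from J (visiting neighbors in alphabetical order); mark gray on enter, black on exit:
J gray
  A gray
    B gray
      C gray
      C black
      D gray
      D black
      F gray
        F→D: D black — skip
      F black
    B black
    A→C: C black — skip
  A black
  E gray
  E black
  J→F: F black — skip
  G gray
    G→B: B black — skip
    G→D: D black — skip
  G black
  K gray
    I gray
      I→B: B black — skip
      I→E: E black — skip
      I→F: F black — skip
      H gray
        H→D: D black — skip
        H→F: F black — skip
      H black
      I→J: J is gray → back edge
First back edge: I → J.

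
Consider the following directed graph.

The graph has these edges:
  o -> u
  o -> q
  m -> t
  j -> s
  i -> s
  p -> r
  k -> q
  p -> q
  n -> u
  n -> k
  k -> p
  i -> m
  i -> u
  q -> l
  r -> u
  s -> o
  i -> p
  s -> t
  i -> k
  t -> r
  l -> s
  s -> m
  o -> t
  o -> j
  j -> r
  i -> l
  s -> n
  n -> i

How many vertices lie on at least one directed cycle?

9

A vertex is on a directed cycle iff it belongs to a strongly connected component of size ≥ 2 (or has a self-loop).
The vertices on cycles are {i, j, k, l, n, o, p, q, s} — 9 in total.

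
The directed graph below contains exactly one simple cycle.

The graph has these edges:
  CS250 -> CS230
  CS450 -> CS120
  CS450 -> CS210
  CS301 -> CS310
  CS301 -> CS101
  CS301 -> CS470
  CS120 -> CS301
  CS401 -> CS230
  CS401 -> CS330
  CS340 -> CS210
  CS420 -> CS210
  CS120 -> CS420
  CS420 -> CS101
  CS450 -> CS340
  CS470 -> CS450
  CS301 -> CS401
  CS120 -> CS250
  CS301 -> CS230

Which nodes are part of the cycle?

CS120, CS301, CS450, CS470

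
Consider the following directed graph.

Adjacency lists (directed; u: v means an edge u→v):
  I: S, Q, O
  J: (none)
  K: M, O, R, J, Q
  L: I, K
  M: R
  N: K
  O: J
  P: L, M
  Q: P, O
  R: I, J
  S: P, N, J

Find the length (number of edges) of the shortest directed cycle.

For each vertex v, BFS finds the shortest path from v back to v.
The shortest such closed walk is S → P → L → I → S, length 4.

4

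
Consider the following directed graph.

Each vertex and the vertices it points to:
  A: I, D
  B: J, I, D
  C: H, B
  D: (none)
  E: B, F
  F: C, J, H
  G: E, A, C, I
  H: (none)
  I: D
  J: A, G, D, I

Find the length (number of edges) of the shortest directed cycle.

4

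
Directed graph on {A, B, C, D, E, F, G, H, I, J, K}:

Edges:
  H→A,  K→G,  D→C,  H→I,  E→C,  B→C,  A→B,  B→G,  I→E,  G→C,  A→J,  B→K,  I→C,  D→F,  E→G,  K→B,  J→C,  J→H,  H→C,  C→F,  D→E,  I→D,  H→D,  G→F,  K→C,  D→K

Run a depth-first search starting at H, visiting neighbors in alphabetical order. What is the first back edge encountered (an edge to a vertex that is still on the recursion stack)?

DFS from H (visiting neighbors in alphabetical order); mark gray on enter, black on exit:
H gray
  A gray
    B gray
      C gray
        F gray
        F black
      C black
      G gray
        G→C: C black — skip
        G→F: F black — skip
      G black
      K gray
        K→B: B is gray → back edge
First back edge: K → B.

K→B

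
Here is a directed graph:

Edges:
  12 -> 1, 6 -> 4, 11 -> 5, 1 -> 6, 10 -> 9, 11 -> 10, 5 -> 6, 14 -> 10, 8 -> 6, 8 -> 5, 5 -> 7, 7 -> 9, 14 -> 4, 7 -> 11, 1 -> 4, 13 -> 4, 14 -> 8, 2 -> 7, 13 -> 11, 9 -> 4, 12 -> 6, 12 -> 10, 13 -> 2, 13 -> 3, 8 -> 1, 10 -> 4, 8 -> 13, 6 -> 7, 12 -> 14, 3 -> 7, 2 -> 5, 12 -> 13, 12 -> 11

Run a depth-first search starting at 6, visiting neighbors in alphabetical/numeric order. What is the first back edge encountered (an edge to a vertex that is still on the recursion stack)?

5→6

DFS from 6 (visiting neighbors in alphabetical/numeric order); mark gray on enter, black on exit:
6 gray
  4 gray
  4 black
  7 gray
    9 gray
      9→4: 4 black — skip
    9 black
    11 gray
      5 gray
        5→6: 6 is gray → back edge
First back edge: 5 → 6.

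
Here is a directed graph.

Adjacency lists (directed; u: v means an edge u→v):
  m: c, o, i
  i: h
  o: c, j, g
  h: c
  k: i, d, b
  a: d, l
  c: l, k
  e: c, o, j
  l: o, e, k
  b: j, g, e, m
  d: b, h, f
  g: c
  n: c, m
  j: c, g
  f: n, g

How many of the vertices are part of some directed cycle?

14

A vertex is on a directed cycle iff it belongs to a strongly connected component of size ≥ 2 (or has a self-loop).
The vertices on cycles are {b, c, d, e, f, g, h, i, j, k, l, m, n, o} — 14 in total.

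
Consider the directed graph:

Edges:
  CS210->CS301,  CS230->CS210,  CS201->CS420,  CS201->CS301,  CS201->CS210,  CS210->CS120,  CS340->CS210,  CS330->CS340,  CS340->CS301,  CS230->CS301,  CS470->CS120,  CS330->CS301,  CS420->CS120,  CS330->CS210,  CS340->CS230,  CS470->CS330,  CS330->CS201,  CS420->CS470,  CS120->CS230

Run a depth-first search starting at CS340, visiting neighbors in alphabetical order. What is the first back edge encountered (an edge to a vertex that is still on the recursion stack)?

CS230→CS210

DFS from CS340 (visiting neighbors in alphabetical order); mark gray on enter, black on exit:
CS340 gray
  CS210 gray
    CS120 gray
      CS230 gray
        CS230→CS210: CS210 is gray → back edge
First back edge: CS230 → CS210.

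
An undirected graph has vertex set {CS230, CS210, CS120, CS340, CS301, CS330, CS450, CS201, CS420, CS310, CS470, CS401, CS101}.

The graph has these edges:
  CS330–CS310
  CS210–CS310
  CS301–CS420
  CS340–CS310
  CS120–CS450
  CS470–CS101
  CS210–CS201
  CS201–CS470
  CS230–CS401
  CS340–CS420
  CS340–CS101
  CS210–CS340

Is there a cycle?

Yes

DFS, tracking each vertex's parent; an edge to a visited non-parent vertex closes a cycle.
Start from CS470:
visit CS470 (parent –)
  visit CS201 (parent CS470)
    visit CS210 (parent CS201)
      CS210–CS201: parent, skip
      visit CS340 (parent CS210)
        visit CS101 (parent CS340)
          CS101–CS470: CS470 visited and ≠ parent → cycle
Cycle: CS470 – CS201 – CS210 – CS340 – CS101 – CS470.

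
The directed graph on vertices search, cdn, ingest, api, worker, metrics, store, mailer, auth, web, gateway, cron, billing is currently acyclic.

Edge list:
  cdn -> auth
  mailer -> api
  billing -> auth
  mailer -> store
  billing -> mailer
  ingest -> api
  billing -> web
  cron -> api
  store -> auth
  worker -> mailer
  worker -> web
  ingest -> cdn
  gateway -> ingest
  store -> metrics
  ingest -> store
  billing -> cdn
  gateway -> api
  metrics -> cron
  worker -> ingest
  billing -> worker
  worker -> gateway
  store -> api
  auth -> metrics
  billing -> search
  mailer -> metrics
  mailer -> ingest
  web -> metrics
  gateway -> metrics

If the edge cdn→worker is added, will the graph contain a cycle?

Adding cdn→worker creates a cycle iff worker can already reach cdn.
Path from worker: worker → ingest → cdn.
So worker → … → cdn → worker is a cycle.

Yes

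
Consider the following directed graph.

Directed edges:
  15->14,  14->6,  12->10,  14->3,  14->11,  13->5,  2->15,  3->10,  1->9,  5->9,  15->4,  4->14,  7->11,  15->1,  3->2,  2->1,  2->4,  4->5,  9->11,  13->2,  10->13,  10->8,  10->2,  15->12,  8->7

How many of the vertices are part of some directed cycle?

A vertex is on a directed cycle iff it belongs to a strongly connected component of size ≥ 2 (or has a self-loop).
The vertices on cycles are {2, 3, 4, 10, 12, 13, 14, 15} — 8 in total.

8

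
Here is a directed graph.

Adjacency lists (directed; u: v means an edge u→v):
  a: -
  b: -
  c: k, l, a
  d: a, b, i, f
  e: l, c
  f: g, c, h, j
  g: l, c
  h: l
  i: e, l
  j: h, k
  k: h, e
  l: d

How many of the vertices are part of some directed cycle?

10

A vertex is on a directed cycle iff it belongs to a strongly connected component of size ≥ 2 (or has a self-loop).
The vertices on cycles are {c, d, e, f, g, h, i, j, k, l} — 10 in total.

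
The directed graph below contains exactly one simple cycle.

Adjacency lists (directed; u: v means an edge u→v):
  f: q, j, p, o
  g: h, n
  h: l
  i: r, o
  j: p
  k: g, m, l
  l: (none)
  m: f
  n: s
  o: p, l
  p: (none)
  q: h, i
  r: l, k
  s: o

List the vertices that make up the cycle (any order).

DFS with gray/black marking from r:
r gray
  l gray
  l black
  k gray
    g gray
      h gray
        h→l: l black — skip
      h black
      n gray
        s gray
          o gray
            p gray
            p black
            o→l: l black — skip
          o black
        s black
      n black
    g black
    m gray
      f gray
        q gray
          q→h: h black — skip
          i gray
            i→r: r is gray → back edge
Back edge closes the cycle r → k → m → f → q → i → r; its vertices are {f, i, k, m, q, r}.

f, i, k, m, q, r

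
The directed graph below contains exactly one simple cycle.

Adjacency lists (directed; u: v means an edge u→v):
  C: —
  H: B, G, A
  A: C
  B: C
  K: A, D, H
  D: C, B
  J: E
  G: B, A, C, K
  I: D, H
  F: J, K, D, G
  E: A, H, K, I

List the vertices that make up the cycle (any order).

DFS with gray/black marking from K:
K gray
  A gray
    C gray
    C black
  A black
  D gray
    D→C: C black — skip
    B gray
      B→C: C black — skip
    B black
  D black
  H gray
    H→B: B black — skip
    G gray
      G→B: B black — skip
      G→A: A black — skip
      G→C: C black — skip
      G→K: K is gray → back edge
Back edge closes the cycle K → H → G → K; its vertices are {G, H, K}.

G, H, K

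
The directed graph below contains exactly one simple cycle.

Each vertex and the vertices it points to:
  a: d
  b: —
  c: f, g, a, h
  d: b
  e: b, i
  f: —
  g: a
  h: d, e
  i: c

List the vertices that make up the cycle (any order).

c, e, h, i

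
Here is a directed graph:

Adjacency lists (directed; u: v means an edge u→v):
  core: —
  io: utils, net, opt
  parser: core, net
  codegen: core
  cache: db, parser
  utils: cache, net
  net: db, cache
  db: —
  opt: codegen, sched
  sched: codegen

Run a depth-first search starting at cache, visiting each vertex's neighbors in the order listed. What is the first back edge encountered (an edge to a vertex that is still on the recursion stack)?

DFS from cache (visiting each vertex's neighbors in the order listed); mark gray on enter, black on exit:
cache gray
  db gray
  db black
  parser gray
    core gray
    core black
    net gray
      net→db: db black — skip
      net→cache: cache is gray → back edge
First back edge: net → cache.

net→cache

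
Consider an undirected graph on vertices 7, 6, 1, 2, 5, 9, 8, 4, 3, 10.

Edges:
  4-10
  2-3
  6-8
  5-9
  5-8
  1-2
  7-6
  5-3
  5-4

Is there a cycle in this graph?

No

DFS, tracking each vertex's parent; an edge to a visited non-parent vertex closes a cycle.
Start from 10:
visit 10 (parent –)
  visit 4 (parent 10)
    4–10: parent, skip
    visit 5 (parent 4)
      visit 9 (parent 5)
        9–5: parent, skip
      visit 3 (parent 5)
        visit 2 (parent 3)
          2–3: parent, skip
          visit 1 (parent 2)
            1–2: parent, skip
        3–5: parent, skip
      5–4: parent, skip
      visit 8 (parent 5)
        8–5: parent, skip
        visit 6 (parent 8)
          visit 7 (parent 6)
            7–6: parent, skip
          6–8: parent, skip
No non-parent visited neighbor found — the graph is a forest.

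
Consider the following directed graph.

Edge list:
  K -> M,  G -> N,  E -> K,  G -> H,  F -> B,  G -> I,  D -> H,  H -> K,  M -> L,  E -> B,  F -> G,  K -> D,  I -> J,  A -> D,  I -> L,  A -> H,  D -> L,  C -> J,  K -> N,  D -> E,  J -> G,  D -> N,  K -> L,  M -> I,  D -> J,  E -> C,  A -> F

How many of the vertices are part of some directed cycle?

9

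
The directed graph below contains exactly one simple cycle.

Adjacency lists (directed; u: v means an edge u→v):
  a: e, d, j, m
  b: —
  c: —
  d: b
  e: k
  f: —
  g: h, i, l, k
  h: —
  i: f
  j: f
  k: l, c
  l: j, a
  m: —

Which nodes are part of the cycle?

DFS with gray/black marking from l:
l gray
  j gray
    f gray
    f black
  j black
  a gray
    e gray
      k gray
        k→l: l is gray → back edge
Back edge closes the cycle l → a → e → k → l; its vertices are {a, e, k, l}.

a, e, k, l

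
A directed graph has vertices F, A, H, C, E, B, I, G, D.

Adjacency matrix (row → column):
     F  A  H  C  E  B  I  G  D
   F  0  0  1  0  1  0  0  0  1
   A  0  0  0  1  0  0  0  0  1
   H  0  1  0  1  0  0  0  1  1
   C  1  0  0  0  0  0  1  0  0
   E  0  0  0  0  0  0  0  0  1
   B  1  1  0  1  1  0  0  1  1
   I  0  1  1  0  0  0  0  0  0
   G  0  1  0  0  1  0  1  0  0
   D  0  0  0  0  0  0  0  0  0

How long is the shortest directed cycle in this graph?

For each vertex v, BFS finds the shortest path from v back to v.
The shortest such closed walk is C → I → A → C, length 3.

3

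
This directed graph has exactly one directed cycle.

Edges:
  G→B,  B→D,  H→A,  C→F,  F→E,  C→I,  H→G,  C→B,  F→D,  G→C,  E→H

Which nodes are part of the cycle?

C, E, F, G, H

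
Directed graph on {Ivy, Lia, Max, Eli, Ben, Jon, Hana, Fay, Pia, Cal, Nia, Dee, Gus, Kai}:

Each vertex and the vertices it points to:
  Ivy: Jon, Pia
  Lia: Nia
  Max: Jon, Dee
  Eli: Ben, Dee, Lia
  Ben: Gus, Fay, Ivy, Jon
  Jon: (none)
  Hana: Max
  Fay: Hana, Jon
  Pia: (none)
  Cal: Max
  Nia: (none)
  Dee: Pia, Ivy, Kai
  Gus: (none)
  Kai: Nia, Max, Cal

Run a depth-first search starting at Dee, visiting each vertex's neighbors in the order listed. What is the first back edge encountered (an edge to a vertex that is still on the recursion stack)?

Max->Dee

DFS from Dee (visiting each vertex's neighbors in the order listed); mark gray on enter, black on exit:
Dee gray
  Pia gray
  Pia black
  Ivy gray
    Jon gray
    Jon black
    Ivy→Pia: Pia black — skip
  Ivy black
  Kai gray
    Nia gray
    Nia black
    Max gray
      Max→Jon: Jon black — skip
      Max→Dee: Dee is gray → back edge
First back edge: Max → Dee.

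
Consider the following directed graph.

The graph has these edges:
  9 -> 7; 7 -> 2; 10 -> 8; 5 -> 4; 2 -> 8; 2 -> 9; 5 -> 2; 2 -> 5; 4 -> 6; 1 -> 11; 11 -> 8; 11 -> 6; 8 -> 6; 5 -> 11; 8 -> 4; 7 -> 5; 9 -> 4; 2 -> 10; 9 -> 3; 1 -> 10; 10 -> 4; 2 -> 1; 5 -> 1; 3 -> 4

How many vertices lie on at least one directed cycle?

4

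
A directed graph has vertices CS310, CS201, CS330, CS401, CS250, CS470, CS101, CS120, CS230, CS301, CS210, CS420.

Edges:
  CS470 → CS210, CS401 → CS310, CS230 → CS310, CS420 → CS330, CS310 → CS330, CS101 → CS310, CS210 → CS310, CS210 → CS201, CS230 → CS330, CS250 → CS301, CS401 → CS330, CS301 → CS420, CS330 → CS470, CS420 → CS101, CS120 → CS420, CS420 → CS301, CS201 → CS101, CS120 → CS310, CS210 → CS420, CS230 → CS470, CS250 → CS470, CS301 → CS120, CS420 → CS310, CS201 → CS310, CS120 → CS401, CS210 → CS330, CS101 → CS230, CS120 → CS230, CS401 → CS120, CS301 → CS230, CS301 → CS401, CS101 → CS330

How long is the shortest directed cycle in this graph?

2

For each vertex v, BFS finds the shortest path from v back to v.
The shortest such closed walk is CS301 → CS420 → CS301, length 2.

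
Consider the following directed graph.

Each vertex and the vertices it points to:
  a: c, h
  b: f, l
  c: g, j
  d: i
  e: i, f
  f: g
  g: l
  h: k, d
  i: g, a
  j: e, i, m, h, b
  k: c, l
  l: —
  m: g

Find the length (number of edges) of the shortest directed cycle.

4

For each vertex v, BFS finds the shortest path from v back to v.
The shortest such closed walk is j → h → k → c → j, length 4.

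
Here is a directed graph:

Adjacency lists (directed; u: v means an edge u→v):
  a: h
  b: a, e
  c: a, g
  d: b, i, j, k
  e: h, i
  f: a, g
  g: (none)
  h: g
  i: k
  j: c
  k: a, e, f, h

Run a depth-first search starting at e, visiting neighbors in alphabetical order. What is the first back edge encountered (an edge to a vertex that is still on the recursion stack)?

DFS from e (visiting neighbors in alphabetical order); mark gray on enter, black on exit:
e gray
  h gray
    g gray
    g black
  h black
  i gray
    k gray
      a gray
        a→h: h black — skip
      a black
      k→e: e is gray → back edge
First back edge: k → e.

k→e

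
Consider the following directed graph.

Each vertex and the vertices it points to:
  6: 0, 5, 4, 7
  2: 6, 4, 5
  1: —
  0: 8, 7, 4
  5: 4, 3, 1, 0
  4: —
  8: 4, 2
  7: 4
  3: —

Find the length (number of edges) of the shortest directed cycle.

4

For each vertex v, BFS finds the shortest path from v back to v.
The shortest such closed walk is 2 → 6 → 0 → 8 → 2, length 4.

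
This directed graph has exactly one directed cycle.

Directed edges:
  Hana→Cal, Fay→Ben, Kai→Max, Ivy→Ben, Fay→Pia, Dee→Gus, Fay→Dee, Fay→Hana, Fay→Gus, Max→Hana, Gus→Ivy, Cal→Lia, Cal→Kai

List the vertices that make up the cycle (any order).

DFS with gray/black marking from Hana:
Hana gray
  Cal gray
    Kai gray
      Max gray
        Max→Hana: Hana is gray → back edge
Back edge closes the cycle Hana → Cal → Kai → Max → Hana; its vertices are {Cal, Kai, Max, Hana}.

Cal, Kai, Max, Hana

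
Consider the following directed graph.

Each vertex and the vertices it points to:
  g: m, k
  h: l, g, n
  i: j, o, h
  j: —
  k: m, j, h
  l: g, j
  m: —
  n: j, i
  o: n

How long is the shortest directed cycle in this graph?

For each vertex v, BFS finds the shortest path from v back to v.
The shortest such closed walk is h → n → i → h, length 3.

3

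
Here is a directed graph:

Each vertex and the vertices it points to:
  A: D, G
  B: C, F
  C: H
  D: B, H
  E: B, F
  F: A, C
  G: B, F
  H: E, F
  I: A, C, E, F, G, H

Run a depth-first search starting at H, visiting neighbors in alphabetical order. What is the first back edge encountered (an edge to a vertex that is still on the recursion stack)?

C->H

DFS from H (visiting neighbors in alphabetical order); mark gray on enter, black on exit:
H gray
  E gray
    B gray
      C gray
        C→H: H is gray → back edge
First back edge: C → H.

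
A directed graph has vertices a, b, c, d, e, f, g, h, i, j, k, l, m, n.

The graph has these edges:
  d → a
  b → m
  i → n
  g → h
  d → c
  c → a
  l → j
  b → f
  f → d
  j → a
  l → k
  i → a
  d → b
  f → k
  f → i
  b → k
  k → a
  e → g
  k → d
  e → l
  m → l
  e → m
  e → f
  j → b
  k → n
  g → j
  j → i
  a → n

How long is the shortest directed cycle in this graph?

3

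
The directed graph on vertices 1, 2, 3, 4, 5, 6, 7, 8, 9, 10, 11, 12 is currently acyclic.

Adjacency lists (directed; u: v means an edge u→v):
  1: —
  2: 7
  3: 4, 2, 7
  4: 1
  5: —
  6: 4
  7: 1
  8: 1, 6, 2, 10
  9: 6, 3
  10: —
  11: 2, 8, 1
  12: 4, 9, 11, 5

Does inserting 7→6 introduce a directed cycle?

Adding 7→6 creates a cycle iff 6 can already reach 7.
Explore from 6: no path reaches 7. The graph stays acyclic.

No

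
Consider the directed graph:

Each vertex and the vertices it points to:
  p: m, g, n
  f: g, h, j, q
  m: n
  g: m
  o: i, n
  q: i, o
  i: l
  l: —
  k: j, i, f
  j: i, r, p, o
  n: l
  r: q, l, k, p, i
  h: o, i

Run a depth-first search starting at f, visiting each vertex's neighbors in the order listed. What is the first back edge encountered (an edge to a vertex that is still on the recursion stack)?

DFS from f (visiting each vertex's neighbors in the order listed); mark gray on enter, black on exit:
f gray
  g gray
    m gray
      n gray
        l gray
        l black
      n black
    m black
  g black
  h gray
    o gray
      i gray
        i→l: l black — skip
      i black
      o→n: n black — skip
    o black
    h→i: i black — skip
  h black
  j gray
    j→i: i black — skip
    r gray
      q gray
        q→i: i black — skip
        q→o: o black — skip
      q black
      r→l: l black — skip
      k gray
        k→j: j is gray → back edge
First back edge: k → j.

k→j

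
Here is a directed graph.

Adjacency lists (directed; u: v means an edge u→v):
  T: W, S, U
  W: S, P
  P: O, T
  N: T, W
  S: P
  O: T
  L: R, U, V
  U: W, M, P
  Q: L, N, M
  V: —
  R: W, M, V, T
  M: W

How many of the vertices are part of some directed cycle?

7

A vertex is on a directed cycle iff it belongs to a strongly connected component of size ≥ 2 (or has a self-loop).
The vertices on cycles are {M, O, P, S, T, U, W} — 7 in total.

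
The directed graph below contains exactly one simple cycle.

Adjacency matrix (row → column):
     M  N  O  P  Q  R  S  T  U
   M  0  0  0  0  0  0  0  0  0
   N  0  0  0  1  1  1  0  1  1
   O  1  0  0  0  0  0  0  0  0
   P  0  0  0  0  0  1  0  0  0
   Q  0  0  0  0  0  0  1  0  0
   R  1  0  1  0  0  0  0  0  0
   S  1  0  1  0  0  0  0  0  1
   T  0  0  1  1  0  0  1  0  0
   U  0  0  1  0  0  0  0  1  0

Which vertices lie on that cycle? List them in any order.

DFS with gray/black marking from U:
U gray
  O gray
    M gray
    M black
  O black
  T gray
    S gray
      S→M: M black — skip
      S→U: U is gray → back edge
Back edge closes the cycle U → T → S → U; its vertices are {S, T, U}.

S, T, U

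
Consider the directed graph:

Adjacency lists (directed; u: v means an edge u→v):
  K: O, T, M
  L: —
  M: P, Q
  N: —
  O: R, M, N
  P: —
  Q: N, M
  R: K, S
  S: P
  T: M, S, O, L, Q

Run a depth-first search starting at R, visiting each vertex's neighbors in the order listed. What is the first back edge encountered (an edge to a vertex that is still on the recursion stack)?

O->R

DFS from R (visiting each vertex's neighbors in the order listed); mark gray on enter, black on exit:
R gray
  K gray
    O gray
      O→R: R is gray → back edge
First back edge: O → R.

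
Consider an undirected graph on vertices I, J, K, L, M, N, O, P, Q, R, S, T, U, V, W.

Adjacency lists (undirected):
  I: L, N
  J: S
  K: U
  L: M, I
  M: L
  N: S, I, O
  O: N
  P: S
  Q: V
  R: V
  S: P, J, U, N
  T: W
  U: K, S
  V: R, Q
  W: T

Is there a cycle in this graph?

No

DFS, tracking each vertex's parent; an edge to a visited non-parent vertex closes a cycle.
Start from Q:
visit Q (parent –)
  visit V (parent Q)
    visit R (parent V)
      R–V: parent, skip
    V–Q: parent, skip
visit I (parent –)
  visit L (parent I)
    visit M (parent L)
      M–L: parent, skip
    L–I: parent, skip
  visit N (parent I)
    visit S (parent N)
      visit P (parent S)
        P–S: parent, skip
      visit J (parent S)
        J–S: parent, skip
      visit U (parent S)
        visit K (parent U)
          K–U: parent, skip
        U–S: parent, skip
      S–N: parent, skip
    N–I: parent, skip
    visit O (parent N)
      O–N: parent, skip
visit T (parent –)
  visit W (parent T)
    W–T: parent, skip
No non-parent visited neighbor found — the graph is a forest.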